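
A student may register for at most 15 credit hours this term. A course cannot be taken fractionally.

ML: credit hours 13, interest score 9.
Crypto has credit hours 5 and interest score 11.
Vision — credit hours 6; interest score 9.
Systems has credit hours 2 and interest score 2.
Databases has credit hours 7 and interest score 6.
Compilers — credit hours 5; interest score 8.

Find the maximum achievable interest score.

22

Take Crypto, Vision, and Systems: credit hours 5 + 6 + 2 = 13 ≤ 15, interest score 11 + 9 + 2 = 22.
No other feasible combination does better.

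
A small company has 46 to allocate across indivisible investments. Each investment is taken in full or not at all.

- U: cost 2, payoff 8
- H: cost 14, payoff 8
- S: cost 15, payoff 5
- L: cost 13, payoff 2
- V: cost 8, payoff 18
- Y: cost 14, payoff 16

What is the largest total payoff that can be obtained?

Allowing fractional choices, the relaxed optimum would be about 52.7, but investments are indivisible.
U + S + V + Y: cost 2 + 15 + 8 + 14 = 39 ≤ 46, payoff 8 + 5 + 18 + 16 = 47.
U + H + V + Y: cost 2 + 14 + 8 + 14 = 38 ≤ 46, payoff 8 + 8 + 18 + 16 = 50.
Best is U, H, V, and Y with total payoff 50.

50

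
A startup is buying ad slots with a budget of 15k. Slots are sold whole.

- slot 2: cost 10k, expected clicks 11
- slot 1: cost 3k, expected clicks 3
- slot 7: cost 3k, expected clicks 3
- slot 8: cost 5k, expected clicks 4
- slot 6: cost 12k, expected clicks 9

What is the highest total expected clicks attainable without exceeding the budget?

15

Take slot 2 and slot 8: cost 10 + 5 = 15 ≤ 15, expected clicks 11 + 4 = 15.
No other feasible combination does better.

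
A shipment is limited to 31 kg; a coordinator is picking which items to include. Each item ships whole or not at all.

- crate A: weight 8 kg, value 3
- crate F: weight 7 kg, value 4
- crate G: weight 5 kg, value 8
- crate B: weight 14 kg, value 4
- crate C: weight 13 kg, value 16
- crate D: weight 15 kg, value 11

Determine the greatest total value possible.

This is a 0-1 knapsack instance.
Allowing fractional choices, the relaxed optimum would be about 33.5, but items are indivisible.
crate C + crate D: weight 13 + 15 = 28 ≤ 31, value 16 + 11 = 27.
crate F + crate G + crate C: weight 7 + 5 + 13 = 25 ≤ 31, value 4 + 8 + 16 = 28.
crate A + crate G + crate C: weight 8 + 5 + 13 = 26 ≤ 31, value 3 + 8 + 16 = 27.
Best is crate F, crate G, and crate C with total value 28.

28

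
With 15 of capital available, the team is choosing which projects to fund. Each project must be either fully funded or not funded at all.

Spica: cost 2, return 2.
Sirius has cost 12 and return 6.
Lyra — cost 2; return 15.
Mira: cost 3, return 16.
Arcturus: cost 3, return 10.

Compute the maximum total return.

43

Allowing fractional choices, the relaxed optimum would be about 45.5, but projects are indivisible.
Lyra + Mira + Arcturus: cost 2 + 3 + 3 = 8 ≤ 15, return 15 + 16 + 10 = 41.
Spica + Lyra + Mira + Arcturus: cost 2 + 2 + 3 + 3 = 10 ≤ 15, return 2 + 15 + 16 + 10 = 43.
Best is Spica, Lyra, Mira, and Arcturus with total return 43.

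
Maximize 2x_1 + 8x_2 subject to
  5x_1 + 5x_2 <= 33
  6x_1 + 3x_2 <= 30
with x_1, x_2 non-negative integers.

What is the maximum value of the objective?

(x_1,x_2)=(0,6) is feasible, giving 48.
(x_1,x_2)=(1,5) is feasible, giving 42.
(x_1,x_2)=(0,5) is feasible, giving 40.
Maximum is 48 at (x_1,x_2)=(0,6).

48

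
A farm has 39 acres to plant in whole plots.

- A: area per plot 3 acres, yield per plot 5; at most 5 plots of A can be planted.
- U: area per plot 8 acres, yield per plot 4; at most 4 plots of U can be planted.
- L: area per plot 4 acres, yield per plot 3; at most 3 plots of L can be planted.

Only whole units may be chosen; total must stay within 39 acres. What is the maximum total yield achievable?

39

5×A, 2×U, and 2×L: area 39 ≤ 39, yield 5·5 + 2·4 + 2·3 = 39.
5×A, 1×U, and 3×L: area 35 ≤ 39, yield 5·5 + 1·4 + 3·3 = 38.
Best is 39.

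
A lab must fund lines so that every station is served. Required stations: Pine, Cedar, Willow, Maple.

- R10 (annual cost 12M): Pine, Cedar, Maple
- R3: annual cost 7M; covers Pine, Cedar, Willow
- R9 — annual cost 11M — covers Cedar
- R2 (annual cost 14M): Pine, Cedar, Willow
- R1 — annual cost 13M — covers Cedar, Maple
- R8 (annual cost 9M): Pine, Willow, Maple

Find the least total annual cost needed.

Choose R3 and R8: together they cover Pine, Cedar, Willow, Maple — every station.
Total annual cost: 7 + 9 = 16.

16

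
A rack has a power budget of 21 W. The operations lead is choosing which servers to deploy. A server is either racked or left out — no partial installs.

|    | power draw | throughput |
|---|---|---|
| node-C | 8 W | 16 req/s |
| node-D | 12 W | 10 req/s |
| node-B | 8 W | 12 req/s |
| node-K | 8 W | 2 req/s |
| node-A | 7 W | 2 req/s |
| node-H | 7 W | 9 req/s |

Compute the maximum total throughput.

28

node-C + node-D: power draw 8 + 12 = 20 ≤ 21, throughput 16 + 10 = 26.
node-C + node-B: power draw 8 + 8 = 16 ≤ 21, throughput 16 + 12 = 28.
node-C + node-H: power draw 8 + 7 = 15 ≤ 21, throughput 16 + 9 = 25.
Best is node-C and node-B with total throughput 28.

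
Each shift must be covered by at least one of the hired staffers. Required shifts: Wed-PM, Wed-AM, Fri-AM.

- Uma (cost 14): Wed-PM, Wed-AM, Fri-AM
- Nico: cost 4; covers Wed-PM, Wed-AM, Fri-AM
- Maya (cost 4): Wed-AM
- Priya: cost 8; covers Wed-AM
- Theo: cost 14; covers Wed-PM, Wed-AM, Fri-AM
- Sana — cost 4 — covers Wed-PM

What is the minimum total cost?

4

Nico alone covers Wed-PM, Wed-AM, Fri-AM — every shift.
Total cost: 4.
No cover costs less than 4.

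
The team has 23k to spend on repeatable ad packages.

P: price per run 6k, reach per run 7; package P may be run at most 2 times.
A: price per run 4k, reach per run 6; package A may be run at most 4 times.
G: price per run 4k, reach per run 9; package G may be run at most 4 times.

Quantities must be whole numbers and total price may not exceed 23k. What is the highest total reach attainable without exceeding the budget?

43

1×P and 4×G: price 22 ≤ 23, reach 1·7 + 4·9 = 43.
1×A and 4×G: price 20 ≤ 23, reach 1·6 + 4·9 = 42.
Best is 43.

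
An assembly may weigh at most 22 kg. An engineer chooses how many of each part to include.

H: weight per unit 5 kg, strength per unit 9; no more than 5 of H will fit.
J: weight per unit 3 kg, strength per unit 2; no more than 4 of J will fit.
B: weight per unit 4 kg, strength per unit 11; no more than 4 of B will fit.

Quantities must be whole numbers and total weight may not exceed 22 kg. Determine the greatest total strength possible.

Take 1×H and 4×B: weight 21 ≤ 22, strength 1·9 + 4·11 = 53.
B has the best ratio (11/4) and is taken to its limit of 4; remaining capacity is filled optimally with the others.

53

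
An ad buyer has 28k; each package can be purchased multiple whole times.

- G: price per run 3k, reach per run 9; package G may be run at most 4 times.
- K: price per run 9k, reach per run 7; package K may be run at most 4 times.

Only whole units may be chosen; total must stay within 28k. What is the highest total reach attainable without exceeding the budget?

Take 4×G and 1×K: price 21 ≤ 28, reach 4·9 + 1·7 = 43.
G has the best ratio (9/3) and is taken to its limit of 4; remaining capacity is filled optimally with the others.

43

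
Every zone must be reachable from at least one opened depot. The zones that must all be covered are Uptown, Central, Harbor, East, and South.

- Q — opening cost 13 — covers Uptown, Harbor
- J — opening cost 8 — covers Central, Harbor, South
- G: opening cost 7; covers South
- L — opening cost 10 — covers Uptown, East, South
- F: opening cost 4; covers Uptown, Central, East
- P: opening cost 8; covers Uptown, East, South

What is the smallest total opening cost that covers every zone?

Choose J and F: together they cover Uptown, Central, Harbor, East, South — every zone.
Total opening cost: 8 + 4 = 12.
No cover costs less than 12.

12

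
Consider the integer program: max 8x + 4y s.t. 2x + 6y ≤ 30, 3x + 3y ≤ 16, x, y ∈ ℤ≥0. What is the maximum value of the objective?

40

(x,y)=(5,0): 2·5+6·0=10≤30, 3·5+3·0=15≤16, objective 40.
(x,y)=(4,1): 2·4+6·1=14≤30, 3·4+3·1=15≤16, objective 36.
(x,y)=(4,0): 2·4+6·0=8≤30, 3·4+3·0=12≤16, objective 32.
No feasible integer point exceeds 40.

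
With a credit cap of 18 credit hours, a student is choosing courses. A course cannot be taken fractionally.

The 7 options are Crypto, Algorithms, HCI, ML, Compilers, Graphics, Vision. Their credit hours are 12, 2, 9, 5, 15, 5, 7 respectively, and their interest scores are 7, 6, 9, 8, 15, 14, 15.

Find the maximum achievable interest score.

This is an integer program with binary decision variables.
Algorithms + HCI + Vision: credit hours 2 + 9 + 7 = 18 ≤ 18, interest score 6 + 9 + 15 = 30.
ML + Graphics + Vision: credit hours 5 + 5 + 7 = 17 ≤ 18, interest score 8 + 14 + 15 = 37.
Algorithms + Graphics + Vision: credit hours 2 + 5 + 7 = 14 ≤ 18, interest score 6 + 14 + 15 = 35.
Best is ML, Graphics, and Vision with total interest score 37.

37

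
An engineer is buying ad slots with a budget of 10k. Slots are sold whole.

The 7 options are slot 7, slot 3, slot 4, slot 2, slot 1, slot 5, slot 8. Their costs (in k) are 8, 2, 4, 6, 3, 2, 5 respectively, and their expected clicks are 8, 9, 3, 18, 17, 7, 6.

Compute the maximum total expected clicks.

35

slot 3 + slot 2 + slot 5: cost 2 + 6 + 2 = 10 ≤ 10, expected clicks 9 + 18 + 7 = 34.
slot 2 + slot 1: cost 6 + 3 = 9 ≤ 10, expected clicks 18 + 17 = 35.
Best is slot 2 and slot 1 with total expected clicks 35.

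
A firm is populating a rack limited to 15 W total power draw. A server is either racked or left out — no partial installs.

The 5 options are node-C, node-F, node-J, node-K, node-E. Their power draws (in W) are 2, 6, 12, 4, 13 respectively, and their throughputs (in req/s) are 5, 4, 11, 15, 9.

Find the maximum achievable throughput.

24

Treat it as a binary knapsack problem.
Allowing fractional choices, the relaxed optimum would be about 28.2, but servers are indivisible.
node-F + node-K: power draw 6 + 4 = 10 ≤ 15, throughput 4 + 15 = 19.
node-C + node-K: power draw 2 + 4 = 6 ≤ 15, throughput 5 + 15 = 20.
node-C + node-F + node-K: power draw 2 + 6 + 4 = 12 ≤ 15, throughput 5 + 4 + 15 = 24.
Best is node-C, node-F, and node-K with total throughput 24.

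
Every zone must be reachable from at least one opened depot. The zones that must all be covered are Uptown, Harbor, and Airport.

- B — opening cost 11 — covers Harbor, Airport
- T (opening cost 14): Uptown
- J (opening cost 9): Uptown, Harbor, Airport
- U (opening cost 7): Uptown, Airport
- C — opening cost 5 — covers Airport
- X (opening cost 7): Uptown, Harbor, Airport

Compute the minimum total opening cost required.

This is an integer covering problem.
X alone covers Uptown, Harbor, Airport — every zone.
Total opening cost: 7.
No cover costs less than 7.

7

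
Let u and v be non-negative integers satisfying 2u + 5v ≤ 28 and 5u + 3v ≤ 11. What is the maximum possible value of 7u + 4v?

(u,v)=(1,2): 2·1+5·2=12≤28, 5·1+3·2=11≤11, objective 15.
(u,v)=(2,0): 2·2+5·0=4≤28, 5·2+3·0=10≤11, objective 14.
(u,v)=(0,3): 2·0+5·3=15≤28, 5·0+3·3=9≤11, objective 12.
Maximum is 15 at (u,v)=(1,2).

15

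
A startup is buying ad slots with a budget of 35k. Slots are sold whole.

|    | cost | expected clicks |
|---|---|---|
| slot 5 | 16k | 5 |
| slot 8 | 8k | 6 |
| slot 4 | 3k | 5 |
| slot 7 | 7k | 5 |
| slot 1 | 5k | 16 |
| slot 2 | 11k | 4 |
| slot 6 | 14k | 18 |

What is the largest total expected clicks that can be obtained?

Allowing fractional choices, the relaxed optimum would be about 48.6, but ad slots are indivisible.
slot 8 + slot 4 + slot 1 + slot 6: cost 8 + 3 + 5 + 14 = 30 ≤ 35, expected clicks 6 + 5 + 16 + 18 = 45.
slot 8 + slot 7 + slot 1 + slot 6: cost 8 + 7 + 5 + 14 = 34 ≤ 35, expected clicks 6 + 5 + 16 + 18 = 45.
The maximum expected clicks is 45; one optimal choice is slot 8, slot 4, slot 1, and slot 6.

45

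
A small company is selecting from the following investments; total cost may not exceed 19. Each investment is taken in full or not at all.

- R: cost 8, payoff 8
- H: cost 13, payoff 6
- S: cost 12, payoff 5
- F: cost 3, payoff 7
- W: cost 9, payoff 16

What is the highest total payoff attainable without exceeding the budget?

Take R and W: cost 8 + 9 = 17 ≤ 19, payoff 8 + 16 = 24.
No other feasible combination does better.

24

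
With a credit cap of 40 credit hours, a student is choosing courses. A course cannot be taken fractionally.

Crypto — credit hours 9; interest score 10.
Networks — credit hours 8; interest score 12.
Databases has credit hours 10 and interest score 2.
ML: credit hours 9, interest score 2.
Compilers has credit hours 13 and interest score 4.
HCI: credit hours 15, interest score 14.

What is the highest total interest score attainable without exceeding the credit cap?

36

Networks + ML + HCI: credit hours 8 + 9 + 15 = 32 ≤ 40, interest score 12 + 2 + 14 = 28.
Networks + Compilers + HCI: credit hours 8 + 13 + 15 = 36 ≤ 40, interest score 12 + 4 + 14 = 30.
Crypto + Networks + HCI: credit hours 9 + 8 + 15 = 32 ≤ 40, interest score 10 + 12 + 14 = 36.
Best is Crypto, Networks, and HCI with total interest score 36.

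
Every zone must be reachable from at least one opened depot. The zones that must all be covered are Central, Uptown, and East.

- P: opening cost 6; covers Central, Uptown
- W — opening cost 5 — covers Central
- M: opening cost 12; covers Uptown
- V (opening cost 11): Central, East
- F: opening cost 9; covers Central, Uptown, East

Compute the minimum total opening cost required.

This is a weighted set-cover instance.
The greedy cost-per-new-zone heuristic would pick P and F for 15, but a cheaper cover exists.
F alone covers Central, Uptown, East — every zone.
Total opening cost: 9.
No cover costs less than 9.

9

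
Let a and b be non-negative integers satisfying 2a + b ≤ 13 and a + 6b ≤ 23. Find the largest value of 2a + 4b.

22

(a,b)=(5,3) is feasible, giving 22.
(a,b)=(4,3) is feasible, giving 20.
No feasible integer point exceeds 22.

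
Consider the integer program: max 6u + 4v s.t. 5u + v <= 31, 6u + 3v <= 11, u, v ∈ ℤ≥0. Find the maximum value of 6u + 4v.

12

Relaxing integrality, the LP optimum is 14.67 at (u,v) = (0, 3.67), which is not an integer point.
(u,v)=(0,3): 5·0+1·3=3≤31, 6·0+3·3=9≤11, objective 12.
(u,v)=(0,2): 5·0+1·2=2≤31, 6·0+3·2=6≤11, objective 8.
The best lattice point is (0,3), giving 12.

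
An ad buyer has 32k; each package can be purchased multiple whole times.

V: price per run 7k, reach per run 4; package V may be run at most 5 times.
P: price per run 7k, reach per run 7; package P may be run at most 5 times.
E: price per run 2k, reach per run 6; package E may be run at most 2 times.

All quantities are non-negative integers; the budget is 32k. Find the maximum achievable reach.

40

E has the best ratio (6/2); taking only E gives at most 2×6 = 12 (stopped by the supply cap of 2).
Mixing does better — 4×P and 2×E: price 32 ≤ 32, reach 4·7 + 2·6 = 40.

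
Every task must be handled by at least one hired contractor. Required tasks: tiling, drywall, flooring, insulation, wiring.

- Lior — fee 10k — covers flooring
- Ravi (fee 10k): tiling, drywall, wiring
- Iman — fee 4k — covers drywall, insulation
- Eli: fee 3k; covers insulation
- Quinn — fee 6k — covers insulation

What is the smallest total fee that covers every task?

This is a weighted set-cover instance.
Choose Lior, Ravi, and Eli: together they cover tiling, drywall, flooring, insulation, wiring — every task.
Total fee: 10 + 10 + 3 = 23.

23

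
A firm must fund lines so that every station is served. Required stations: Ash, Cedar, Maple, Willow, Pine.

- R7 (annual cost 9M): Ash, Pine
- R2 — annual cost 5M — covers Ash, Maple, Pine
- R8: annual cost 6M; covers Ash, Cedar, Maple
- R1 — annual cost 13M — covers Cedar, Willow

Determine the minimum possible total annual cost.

18

The greedy cost-per-new-station heuristic would pick R2, R8, and R1 for 24, but a cheaper cover exists.
Choose R2 and R1: together they cover Ash, Cedar, Maple, Willow, Pine — every station.
Total annual cost: 5 + 13 = 18.
No cover costs less than 18.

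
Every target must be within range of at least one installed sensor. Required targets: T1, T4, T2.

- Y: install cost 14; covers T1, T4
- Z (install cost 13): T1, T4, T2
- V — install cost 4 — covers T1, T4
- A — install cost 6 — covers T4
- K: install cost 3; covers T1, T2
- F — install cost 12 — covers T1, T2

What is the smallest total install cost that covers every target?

7

Choose V and K: together they cover T1, T4, T2 — every target.
Total install cost: 4 + 3 = 7.
No cover costs less than 7.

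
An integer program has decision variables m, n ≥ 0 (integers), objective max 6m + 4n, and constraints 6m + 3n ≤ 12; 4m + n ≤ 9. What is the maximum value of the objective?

16

(m,n)=(0,4): 6·0+3·4=12≤12, 4·0+1·4=4≤9, objective 16.
(m,n)=(0,3): 6·0+3·3=9≤12, 4·0+1·3=3≤9, objective 12.
Maximum is 16 at (m,n)=(0,4).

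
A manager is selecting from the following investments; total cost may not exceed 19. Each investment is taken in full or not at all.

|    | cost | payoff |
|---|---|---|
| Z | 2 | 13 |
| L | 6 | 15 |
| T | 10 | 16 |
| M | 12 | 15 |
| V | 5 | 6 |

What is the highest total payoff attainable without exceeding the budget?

44

Treat it as a binary knapsack problem.
Z + L + T: cost 2 + 6 + 10 = 18 ≤ 19, payoff 13 + 15 + 16 = 44.
Z + L + V: cost 2 + 6 + 5 = 13 ≤ 19, payoff 13 + 15 + 6 = 34.
Z + T + V: cost 2 + 10 + 5 = 17 ≤ 19, payoff 13 + 16 + 6 = 35.
Best is Z, L, and T with total payoff 44.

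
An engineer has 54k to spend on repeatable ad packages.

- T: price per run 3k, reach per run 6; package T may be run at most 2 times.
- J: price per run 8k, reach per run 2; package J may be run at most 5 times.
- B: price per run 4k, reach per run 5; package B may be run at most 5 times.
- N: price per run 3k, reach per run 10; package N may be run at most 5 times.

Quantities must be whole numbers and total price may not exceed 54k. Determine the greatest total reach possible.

89

N has the best ratio (10/3); taking only N gives at most 5×10 = 50 (stopped by the supply cap of 5).
Mixing does better — 2×T, 1×J, 5×B, and 5×N: price 49 ≤ 54, reach 2·6 + 1·2 + 5·5 + 5·10 = 89.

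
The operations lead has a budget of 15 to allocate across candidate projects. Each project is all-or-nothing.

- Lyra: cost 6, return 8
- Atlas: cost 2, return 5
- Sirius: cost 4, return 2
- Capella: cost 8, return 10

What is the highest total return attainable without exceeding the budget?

18

Allowing fractional choices, the relaxed optimum would be about 21.8, but projects are indivisible.
Lyra + Capella: cost 6 + 8 = 14 ≤ 15, return 8 + 10 = 18.
Atlas + Sirius + Capella: cost 2 + 4 + 8 = 14 ≤ 15, return 5 + 2 + 10 = 17.
Best is Lyra and Capella with total return 18.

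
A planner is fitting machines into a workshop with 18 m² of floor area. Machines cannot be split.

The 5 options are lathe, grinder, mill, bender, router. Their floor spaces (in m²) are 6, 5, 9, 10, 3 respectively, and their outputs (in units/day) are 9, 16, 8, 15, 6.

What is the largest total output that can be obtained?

37

lathe + grinder + router: floor space 6 + 5 + 3 = 14 ≤ 18, output 9 + 16 + 6 = 31.
grinder + bender: floor space 5 + 10 = 15 ≤ 18, output 16 + 15 = 31.
grinder + bender + router: floor space 5 + 10 + 3 = 18 ≤ 18, output 16 + 15 + 6 = 37.
Best is grinder, bender, and router with total output 37.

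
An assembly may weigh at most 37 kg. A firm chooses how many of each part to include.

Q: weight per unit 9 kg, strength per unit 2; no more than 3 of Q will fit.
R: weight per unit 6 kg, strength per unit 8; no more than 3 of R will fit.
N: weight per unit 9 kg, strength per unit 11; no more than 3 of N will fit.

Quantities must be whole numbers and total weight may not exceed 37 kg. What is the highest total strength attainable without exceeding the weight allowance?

46

This is a bounded integer knapsack.
Take 3×R and 2×N: weight 36 ≤ 37, strength 3·8 + 2·11 = 46.
R has the best ratio (8/6) and is taken to its limit of 3; remaining capacity is filled optimally with the others.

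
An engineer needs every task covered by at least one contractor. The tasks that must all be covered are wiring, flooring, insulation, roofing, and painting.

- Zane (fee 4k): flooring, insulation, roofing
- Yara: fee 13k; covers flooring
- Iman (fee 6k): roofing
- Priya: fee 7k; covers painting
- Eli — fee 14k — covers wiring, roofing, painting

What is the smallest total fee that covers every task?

The greedy cost-per-new-task heuristic would pick Zane, Priya, and Eli for 25, but a cheaper cover exists.
Choose Zane and Eli: together they cover wiring, flooring, insulation, roofing, painting — every task.
Total fee: 4 + 14 = 18.
No cover costs less than 18.

18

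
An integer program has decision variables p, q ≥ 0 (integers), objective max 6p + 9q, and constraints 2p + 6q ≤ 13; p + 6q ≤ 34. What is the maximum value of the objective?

36

Relaxing integrality, the LP optimum is 39.00 at (p,q) = (6.5, 0), which is not an integer point.
(p,q)=(6,0): 2·6+6·0=12≤13, 1·6+6·0=6≤34, objective 36.
(p,q)=(5,0): 2·5+6·0=10≤13, 1·5+6·0=5≤34, objective 30.
Maximum is 36 at (p,q)=(6,0).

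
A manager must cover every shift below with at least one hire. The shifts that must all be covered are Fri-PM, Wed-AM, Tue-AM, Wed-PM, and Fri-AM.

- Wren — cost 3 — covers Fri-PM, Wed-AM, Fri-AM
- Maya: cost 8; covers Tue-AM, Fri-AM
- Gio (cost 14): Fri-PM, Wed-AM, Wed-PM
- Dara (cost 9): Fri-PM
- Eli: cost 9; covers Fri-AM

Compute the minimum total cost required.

The greedy cost-per-new-shift heuristic would pick Wren, Maya, and Gio for 25, but a cheaper cover exists.
Choose Maya and Gio: together they cover Fri-PM, Wed-AM, Tue-AM, Wed-PM, Fri-AM — every shift.
Total cost: 8 + 14 = 22.
No cover costs less than 22.

22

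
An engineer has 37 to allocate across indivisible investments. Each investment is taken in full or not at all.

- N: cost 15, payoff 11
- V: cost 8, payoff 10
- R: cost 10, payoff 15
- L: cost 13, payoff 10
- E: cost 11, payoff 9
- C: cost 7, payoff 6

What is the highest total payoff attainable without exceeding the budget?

This is an integer program with binary decision variables.
N + V + R: cost 15 + 8 + 10 = 33 ≤ 37, payoff 11 + 10 + 15 = 36.
V + R + E + C: cost 8 + 10 + 11 + 7 = 36 ≤ 37, payoff 10 + 15 + 9 + 6 = 40.
Best is V, R, E, and C with total payoff 40.

40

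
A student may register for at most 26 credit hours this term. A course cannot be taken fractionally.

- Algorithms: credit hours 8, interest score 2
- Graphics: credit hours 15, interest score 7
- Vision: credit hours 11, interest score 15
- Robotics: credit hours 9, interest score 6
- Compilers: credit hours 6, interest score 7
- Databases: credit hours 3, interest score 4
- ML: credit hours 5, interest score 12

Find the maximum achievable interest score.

Allowing fractional choices, the relaxed optimum would be about 38.7, but courses are indivisible.
Vision + Compilers + Databases + ML: credit hours 11 + 6 + 3 + 5 = 25 ≤ 26, interest score 15 + 7 + 4 + 12 = 38.
Vision + Compilers + ML: credit hours 11 + 6 + 5 = 22 ≤ 26, interest score 15 + 7 + 12 = 34.
Best is Vision, Compilers, Databases, and ML with total interest score 38.

38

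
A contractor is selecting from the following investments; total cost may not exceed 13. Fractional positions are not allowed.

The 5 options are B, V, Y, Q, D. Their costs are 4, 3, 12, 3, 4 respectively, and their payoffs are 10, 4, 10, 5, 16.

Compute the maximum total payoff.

Allowing fractional choices, the relaxed optimum would be about 33.7, but investments are indivisible.
B + V + D: cost 4 + 3 + 4 = 11 ≤ 13, payoff 10 + 4 + 16 = 30.
B + Q + D: cost 4 + 3 + 4 = 11 ≤ 13, payoff 10 + 5 + 16 = 31.
Best is B, Q, and D with total payoff 31.

31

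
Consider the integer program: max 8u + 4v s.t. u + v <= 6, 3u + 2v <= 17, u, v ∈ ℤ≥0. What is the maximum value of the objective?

The continuous relaxation peaks at (5.67, 0) with value 45.33; rounding to a feasible lattice point costs some objective.
(u,v)=(5,1): 1·5+1·1=6≤6, 3·5+2·1=17≤17, objective 44.
(u,v)=(4,2): 1·4+1·2=6≤6, 3·4+2·2=16≤17, objective 40.
(u,v)=(5,0): 1·5+1·0=5≤6, 3·5+2·0=15≤17, objective 40.
(u,v)=(4,1): 1·4+1·1=5≤6, 3·4+2·1=14≤17, objective 36.
Maximum is 44 at (u,v)=(5,1).

44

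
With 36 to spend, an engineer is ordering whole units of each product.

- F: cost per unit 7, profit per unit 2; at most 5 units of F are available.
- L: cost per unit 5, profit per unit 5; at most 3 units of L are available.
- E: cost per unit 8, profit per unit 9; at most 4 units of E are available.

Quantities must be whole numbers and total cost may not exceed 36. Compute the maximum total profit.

E has the best ratio (9/8); taking only E gives at most 4×9 = 36 (stopped by the cost limit).
Mixing does better — 2×L and 3×E: cost 34 ≤ 36, profit 2·5 + 3·9 = 37.

37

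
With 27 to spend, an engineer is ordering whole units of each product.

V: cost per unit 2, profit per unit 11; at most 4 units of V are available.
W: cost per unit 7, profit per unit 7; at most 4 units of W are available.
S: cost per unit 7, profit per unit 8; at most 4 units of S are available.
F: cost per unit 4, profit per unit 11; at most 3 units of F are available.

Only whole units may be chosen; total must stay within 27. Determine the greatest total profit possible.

4×V, 1×W, and 3×F: cost 27 ≤ 27, profit 4·11 + 1·7 + 3·11 = 84.
4×V, 1×S, and 3×F: cost 27 ≤ 27, profit 4·11 + 1·8 + 3·11 = 85.
Best is 85.

85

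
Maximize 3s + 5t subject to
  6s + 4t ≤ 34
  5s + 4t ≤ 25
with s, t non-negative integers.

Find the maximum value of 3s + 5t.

30

The continuous relaxation peaks at (0, 6.25) with value 31.25; rounding to a feasible lattice point costs some objective.
(s,t)=(0,6): 6·0+4·6=24≤34, 5·0+4·6=24≤25, objective 30.
(s,t)=(1,5): 6·1+4·5=26≤34, 5·1+4·5=25≤25, objective 28.
(s,t)=(0,5): 6·0+4·5=20≤34, 5·0+4·5=20≤25, objective 25.
No feasible integer point exceeds 30.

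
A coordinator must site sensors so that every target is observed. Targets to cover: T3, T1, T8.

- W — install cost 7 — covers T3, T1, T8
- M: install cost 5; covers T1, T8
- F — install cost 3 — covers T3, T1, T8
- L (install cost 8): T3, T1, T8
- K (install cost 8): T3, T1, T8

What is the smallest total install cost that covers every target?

3

F alone covers T3, T1, T8 — every target.
Total install cost: 3.
No cover costs less than 3.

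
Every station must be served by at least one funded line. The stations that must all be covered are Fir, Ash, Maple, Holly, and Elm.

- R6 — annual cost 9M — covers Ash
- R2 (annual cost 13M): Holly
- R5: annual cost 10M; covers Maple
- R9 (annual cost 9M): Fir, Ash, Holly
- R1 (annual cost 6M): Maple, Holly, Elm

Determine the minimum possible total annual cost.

Choose R9 and R1: together they cover Fir, Ash, Maple, Holly, Elm — every station.
Total annual cost: 9 + 6 = 15.
No cover costs less than 15.

15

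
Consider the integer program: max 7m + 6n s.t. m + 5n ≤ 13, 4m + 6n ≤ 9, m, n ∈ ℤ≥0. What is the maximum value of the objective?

14

(m,n)=(2,0): 1·2+5·0=2≤13, 4·2+6·0=8≤9, objective 14.
(m,n)=(1,0): 1·1+5·0=1≤13, 4·1+6·0=4≤9, objective 7.
The best lattice point is (2,0), giving 14.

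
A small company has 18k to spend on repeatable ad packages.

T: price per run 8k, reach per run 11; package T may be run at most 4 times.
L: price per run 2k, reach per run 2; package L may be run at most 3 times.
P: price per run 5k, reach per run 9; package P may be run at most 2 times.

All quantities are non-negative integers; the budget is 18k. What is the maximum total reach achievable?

29

3×L and 2×P: price 16 ≤ 18, reach 3·2 + 2·9 = 24.
1×T and 2×P: price 18 ≤ 18, reach 1·11 + 2·9 = 29.
Best is 29.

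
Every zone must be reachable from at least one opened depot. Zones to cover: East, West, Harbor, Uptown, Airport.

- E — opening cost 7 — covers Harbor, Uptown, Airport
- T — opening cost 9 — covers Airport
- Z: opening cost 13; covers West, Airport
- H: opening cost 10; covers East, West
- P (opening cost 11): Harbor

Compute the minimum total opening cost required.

17

Choose E and H: together they cover East, West, Harbor, Uptown, Airport — every zone.
Total opening cost: 7 + 10 = 17.
No cover costs less than 17.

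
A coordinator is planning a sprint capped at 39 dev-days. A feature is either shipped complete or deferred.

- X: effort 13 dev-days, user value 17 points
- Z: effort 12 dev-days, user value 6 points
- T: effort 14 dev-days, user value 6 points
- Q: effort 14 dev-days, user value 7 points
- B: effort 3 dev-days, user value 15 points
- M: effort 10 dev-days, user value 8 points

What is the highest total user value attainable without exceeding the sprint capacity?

This is an integer program with binary decision variables.
Take X, Z, B, and M: effort 13 + 12 + 3 + 10 = 38 ≤ 39, user value 17 + 6 + 15 + 8 = 46.
No other feasible combination does better.

46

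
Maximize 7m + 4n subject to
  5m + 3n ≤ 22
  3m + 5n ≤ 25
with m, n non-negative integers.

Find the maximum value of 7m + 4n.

Relaxing integrality, the LP optimum is 30.80 at (m,n) = (4.4, 0), which is not an integer point.
(m,n)=(3,2): 5·3+3·2=21≤22, 3·3+5·2=19≤25, objective 29.
(m,n)=(4,0): 5·4+3·0=20≤22, 3·4+5·0=12≤25, objective 28.
(m,n)=(2,3): 5·2+3·3=19≤22, 3·2+5·3=21≤25, objective 26.
No feasible integer point exceeds 29.

29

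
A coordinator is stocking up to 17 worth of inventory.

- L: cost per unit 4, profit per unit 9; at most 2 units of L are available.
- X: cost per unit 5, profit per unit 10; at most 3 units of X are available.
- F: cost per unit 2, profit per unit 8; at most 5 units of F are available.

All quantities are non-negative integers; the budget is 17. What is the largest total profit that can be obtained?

51

This is a bounded integer knapsack.
Take 1×L, 1×X, and 4×F: cost 17 ≤ 17, profit 1·9 + 1·10 + 4·8 = 51.
No other integer combination yields more.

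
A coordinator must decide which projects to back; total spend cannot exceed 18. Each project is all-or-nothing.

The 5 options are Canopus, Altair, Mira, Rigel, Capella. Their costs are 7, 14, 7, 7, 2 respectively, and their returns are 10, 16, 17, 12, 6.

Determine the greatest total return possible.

35

Allowing fractional choices, the relaxed optimum would be about 37.9, but projects are indivisible.
Mira + Rigel + Capella: cost 7 + 7 + 2 = 16 ≤ 18, return 17 + 12 + 6 = 35.
Canopus + Mira + Capella: cost 7 + 7 + 2 = 16 ≤ 18, return 10 + 17 + 6 = 33.
Best is Mira, Rigel, and Capella with total return 35.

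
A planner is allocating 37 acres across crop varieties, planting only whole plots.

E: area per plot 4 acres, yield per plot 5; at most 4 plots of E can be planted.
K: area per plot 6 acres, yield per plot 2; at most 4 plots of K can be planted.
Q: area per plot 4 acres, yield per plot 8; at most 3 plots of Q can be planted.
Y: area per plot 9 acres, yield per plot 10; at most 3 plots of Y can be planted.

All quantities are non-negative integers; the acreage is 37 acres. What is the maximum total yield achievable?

54

Take 4×E, 3×Q, and 1×Y: area 37 ≤ 37, yield 4·5 + 3·8 + 1·10 = 54.
Q has the best ratio (8/4) and is taken to its limit of 3; remaining capacity is filled optimally with the others.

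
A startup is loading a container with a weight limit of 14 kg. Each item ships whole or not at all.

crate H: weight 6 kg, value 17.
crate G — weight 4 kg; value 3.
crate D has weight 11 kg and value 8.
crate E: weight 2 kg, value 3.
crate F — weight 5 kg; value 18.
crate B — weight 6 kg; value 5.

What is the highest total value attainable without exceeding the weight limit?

crate H + crate E + crate F: weight 6 + 2 + 5 = 13 ≤ 14, value 17 + 3 + 18 = 38.
crate H + crate F: weight 6 + 5 = 11 ≤ 14, value 17 + 18 = 35.
Best is crate H, crate E, and crate F with total value 38.

38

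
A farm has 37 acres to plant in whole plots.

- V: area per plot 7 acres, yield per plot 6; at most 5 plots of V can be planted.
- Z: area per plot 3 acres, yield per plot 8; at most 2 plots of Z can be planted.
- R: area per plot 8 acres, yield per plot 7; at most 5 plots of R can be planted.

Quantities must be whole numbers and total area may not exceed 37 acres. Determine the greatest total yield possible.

43

This is a bounded integer knapsack.
Take 1×V, 2×Z, and 3×R: area 37 ≤ 37, yield 1·6 + 2·8 + 3·7 = 43.
Z has the best ratio (8/3) and is taken to its limit of 2; remaining capacity is filled optimally with the others.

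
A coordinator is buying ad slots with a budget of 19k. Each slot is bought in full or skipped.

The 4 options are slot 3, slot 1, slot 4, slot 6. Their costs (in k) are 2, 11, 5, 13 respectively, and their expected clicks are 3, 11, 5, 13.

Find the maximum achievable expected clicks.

Take slot 3, slot 1, and slot 4: cost 2 + 11 + 5 = 18 ≤ 19, expected clicks 3 + 11 + 5 = 19.
No other feasible combination does better.

19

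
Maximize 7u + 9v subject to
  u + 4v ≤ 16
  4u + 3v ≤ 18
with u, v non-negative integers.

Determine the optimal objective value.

41

(u,v)=(2,3): 1·2+4·3=14≤16, 4·2+3·3=17≤18, objective 41.
(u,v)=(3,2): 1·3+4·2=11≤16, 4·3+3·2=18≤18, objective 39.
(u,v)=(0,4): 1·0+4·4=16≤16, 4·0+3·4=12≤18, objective 36.
Maximum is 41 at (u,v)=(2,3).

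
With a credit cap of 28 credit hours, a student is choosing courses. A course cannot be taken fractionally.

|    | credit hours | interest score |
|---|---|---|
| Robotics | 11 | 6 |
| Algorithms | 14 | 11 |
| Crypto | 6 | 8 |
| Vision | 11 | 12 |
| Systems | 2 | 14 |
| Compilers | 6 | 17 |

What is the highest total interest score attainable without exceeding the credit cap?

Allowing fractional choices, the relaxed optimum would be about 53.4, but courses are indivisible.
Algorithms + Crypto + Systems + Compilers: credit hours 14 + 6 + 2 + 6 = 28 ≤ 28, interest score 11 + 8 + 14 + 17 = 50.
Crypto + Vision + Systems + Compilers: credit hours 6 + 11 + 2 + 6 = 25 ≤ 28, interest score 8 + 12 + 14 + 17 = 51.
Best is Crypto, Vision, Systems, and Compilers with total interest score 51.

51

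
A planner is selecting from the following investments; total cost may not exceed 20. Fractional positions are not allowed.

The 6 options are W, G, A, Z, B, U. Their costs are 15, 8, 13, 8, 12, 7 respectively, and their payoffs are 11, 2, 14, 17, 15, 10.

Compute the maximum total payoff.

Take Z and B: cost 8 + 12 = 20 ≤ 20, payoff 17 + 15 = 32.
No other feasible combination does better.

32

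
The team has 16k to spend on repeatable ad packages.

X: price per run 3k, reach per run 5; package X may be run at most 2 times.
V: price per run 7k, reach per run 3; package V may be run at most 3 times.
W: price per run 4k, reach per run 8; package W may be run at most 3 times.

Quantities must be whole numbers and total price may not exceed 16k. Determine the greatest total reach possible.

29

Take 1×X and 3×W: price 15 ≤ 16, reach 1·5 + 3·8 = 29.
W has the best ratio (8/4) and is taken to its limit of 3; remaining capacity is filled optimally with the others.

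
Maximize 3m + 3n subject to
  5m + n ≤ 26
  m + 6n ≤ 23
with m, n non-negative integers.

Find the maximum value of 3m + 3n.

(m,n)=(4,3) is feasible, giving 21.
(m,n)=(3,3) is feasible, giving 18.
No feasible integer point exceeds 21.

21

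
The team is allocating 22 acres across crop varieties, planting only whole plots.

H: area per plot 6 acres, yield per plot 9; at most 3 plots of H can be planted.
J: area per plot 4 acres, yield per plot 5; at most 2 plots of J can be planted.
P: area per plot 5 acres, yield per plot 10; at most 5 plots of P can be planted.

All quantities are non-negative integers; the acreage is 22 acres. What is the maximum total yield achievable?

40

P has the best ratio (10/5); taking only P gives at most 4×10 = 40 (stopped by the area limit).
Optimal: 4×P: area 20 ≤ 22, yield 4·10 = 40.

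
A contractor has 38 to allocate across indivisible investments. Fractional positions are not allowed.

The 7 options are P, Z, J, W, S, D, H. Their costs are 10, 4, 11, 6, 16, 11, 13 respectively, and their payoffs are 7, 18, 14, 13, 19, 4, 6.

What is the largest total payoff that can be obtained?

Allowing fractional choices, the relaxed optimum would be about 64.7, but investments are indivisible.
P + Z + W + S: cost 10 + 4 + 6 + 16 = 36 ≤ 38, payoff 7 + 18 + 13 + 19 = 57.
Z + J + W + S: cost 4 + 11 + 6 + 16 = 37 ≤ 38, payoff 18 + 14 + 13 + 19 = 64.
Best is Z, J, W, and S with total payoff 64.

64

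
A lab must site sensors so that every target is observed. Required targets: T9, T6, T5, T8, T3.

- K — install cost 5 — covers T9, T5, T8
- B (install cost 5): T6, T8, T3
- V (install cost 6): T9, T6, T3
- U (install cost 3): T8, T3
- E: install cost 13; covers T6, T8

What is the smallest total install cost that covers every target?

The greedy cost-per-new-target heuristic would pick U, K, and B for 13, but a cheaper cover exists.
Choose K and B: together they cover T9, T6, T5, T8, T3 — every target.
Total install cost: 5 + 5 = 10.
No cover costs less than 10.

10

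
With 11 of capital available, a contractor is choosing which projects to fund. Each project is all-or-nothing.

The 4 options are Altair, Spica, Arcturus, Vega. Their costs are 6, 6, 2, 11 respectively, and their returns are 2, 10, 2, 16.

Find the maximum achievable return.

16

This is an integer program with binary decision variables.
Spica: cost 6 ≤ 11, return 10.
Vega: cost 11 ≤ 11, return 16.
Spica + Arcturus: cost 6 + 2 = 8 ≤ 11, return 10 + 2 = 12.
Best is Vega with total return 16.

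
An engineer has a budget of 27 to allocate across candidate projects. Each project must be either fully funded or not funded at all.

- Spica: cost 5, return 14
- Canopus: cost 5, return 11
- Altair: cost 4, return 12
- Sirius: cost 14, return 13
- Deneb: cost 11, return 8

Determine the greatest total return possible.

45

Spica + Canopus + Sirius: cost 5 + 5 + 14 = 24 ≤ 27, return 14 + 11 + 13 = 38.
Spica + Altair + Sirius: cost 5 + 4 + 14 = 23 ≤ 27, return 14 + 12 + 13 = 39.
Spica + Canopus + Altair + Deneb: cost 5 + 5 + 4 + 11 = 25 ≤ 27, return 14 + 11 + 12 + 8 = 45.
Best is Spica, Canopus, Altair, and Deneb with total return 45.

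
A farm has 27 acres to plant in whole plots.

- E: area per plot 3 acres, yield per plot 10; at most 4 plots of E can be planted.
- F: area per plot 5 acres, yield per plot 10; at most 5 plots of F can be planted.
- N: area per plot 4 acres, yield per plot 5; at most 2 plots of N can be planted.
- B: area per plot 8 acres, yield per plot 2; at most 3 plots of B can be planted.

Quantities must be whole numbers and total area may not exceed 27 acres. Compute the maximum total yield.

70

E has the best ratio (10/3); taking only E gives at most 4×10 = 40 (stopped by the supply cap of 4).
Mixing does better — 4×E and 3×F: area 27 ≤ 27, yield 4·10 + 3·10 = 70.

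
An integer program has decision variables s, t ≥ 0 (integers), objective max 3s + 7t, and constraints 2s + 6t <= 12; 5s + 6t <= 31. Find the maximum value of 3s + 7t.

(s,t)=(6,0): 2·6+6·0=12≤12, 5·6+6·0=30≤31, objective 18.
(s,t)=(5,0): 2·5+6·0=10≤12, 5·5+6·0=25≤31, objective 15.
No feasible integer point exceeds 18.

18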